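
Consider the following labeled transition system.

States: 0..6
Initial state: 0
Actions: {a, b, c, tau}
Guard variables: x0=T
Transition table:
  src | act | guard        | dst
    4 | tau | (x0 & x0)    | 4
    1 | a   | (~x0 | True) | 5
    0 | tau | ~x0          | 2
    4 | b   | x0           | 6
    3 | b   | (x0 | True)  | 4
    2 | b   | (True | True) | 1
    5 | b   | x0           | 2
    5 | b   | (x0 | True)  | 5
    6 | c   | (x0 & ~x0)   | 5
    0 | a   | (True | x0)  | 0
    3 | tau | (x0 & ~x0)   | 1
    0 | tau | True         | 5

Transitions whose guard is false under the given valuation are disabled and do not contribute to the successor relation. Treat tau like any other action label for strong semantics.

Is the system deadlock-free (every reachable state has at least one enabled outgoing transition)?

Reach set: {0,1,2,5}
  0: a→0  tau→5  [deg 2]
  1: a→5  [deg 1]
  2: b→1  [deg 1]
  5: b→2  b→5  [deg 2]

Answer: DEADLOCK-FREE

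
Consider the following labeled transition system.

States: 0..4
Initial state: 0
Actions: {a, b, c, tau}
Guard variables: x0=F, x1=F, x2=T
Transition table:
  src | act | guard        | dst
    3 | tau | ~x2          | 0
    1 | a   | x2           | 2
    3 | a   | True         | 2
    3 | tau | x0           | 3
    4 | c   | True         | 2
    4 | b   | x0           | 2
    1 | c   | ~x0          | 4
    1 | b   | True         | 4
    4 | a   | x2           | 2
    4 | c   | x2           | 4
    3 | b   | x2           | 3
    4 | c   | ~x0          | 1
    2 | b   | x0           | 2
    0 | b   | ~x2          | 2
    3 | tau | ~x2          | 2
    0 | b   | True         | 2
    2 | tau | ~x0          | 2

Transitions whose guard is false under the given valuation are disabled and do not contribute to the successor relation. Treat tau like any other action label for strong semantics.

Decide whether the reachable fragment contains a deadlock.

Reachable = {0,2}
  0: b→2  [1 out]
  2: tau→2  [1 out]

Answer: DEADLOCK-FREE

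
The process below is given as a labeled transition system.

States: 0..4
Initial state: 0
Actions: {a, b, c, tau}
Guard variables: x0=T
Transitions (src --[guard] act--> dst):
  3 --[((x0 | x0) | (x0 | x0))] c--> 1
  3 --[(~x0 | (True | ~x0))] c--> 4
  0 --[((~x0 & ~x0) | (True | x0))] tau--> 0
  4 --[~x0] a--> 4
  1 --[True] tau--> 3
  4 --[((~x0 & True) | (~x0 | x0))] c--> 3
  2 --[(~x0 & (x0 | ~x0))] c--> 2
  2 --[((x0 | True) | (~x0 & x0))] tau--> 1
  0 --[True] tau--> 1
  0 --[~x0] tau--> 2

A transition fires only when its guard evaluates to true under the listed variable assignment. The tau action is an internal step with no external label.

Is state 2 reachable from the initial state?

After dropping false guards: 7 live edges.
Layer 0: {0}
Layer 1: {1}  cumulative {0,1}
Layer 2: {3}  cumulative {0,1,3}
Layer 3: {4}  cumulative {0,1,3,4}
Reachable = {0,1,3,4}

Answer: UNREACHABLE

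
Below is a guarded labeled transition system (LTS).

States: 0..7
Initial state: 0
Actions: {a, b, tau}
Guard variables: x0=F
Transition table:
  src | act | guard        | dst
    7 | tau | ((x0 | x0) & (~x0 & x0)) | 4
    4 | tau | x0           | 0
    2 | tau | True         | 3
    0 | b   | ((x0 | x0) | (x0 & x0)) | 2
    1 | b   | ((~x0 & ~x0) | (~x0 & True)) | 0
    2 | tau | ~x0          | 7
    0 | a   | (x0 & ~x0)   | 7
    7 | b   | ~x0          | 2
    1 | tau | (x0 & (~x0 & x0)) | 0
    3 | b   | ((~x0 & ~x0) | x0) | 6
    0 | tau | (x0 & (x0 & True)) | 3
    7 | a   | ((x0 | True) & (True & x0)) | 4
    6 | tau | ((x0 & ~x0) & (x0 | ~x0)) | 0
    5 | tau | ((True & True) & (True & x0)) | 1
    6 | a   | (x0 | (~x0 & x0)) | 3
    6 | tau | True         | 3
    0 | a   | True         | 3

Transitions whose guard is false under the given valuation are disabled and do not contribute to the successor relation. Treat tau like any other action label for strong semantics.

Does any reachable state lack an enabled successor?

Reach set: {0,3,6}
  0: a→3  [1 out]
  3: b→6  [1 out]
  6: tau→3  [1 out]

Answer: DEADLOCK-FREE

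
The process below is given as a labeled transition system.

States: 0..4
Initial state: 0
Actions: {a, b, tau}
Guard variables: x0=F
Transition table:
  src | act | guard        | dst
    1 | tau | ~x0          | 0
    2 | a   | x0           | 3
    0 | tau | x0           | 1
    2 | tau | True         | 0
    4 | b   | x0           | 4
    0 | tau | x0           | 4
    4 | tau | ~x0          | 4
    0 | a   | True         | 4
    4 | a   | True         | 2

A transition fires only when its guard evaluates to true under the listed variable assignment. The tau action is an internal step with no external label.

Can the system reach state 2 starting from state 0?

Answer: REACHABLE

Analysis:
5 transition(s) survive guard evaluation.
depth 0: {0}
depth 1: {4}  cumulative {0,4}
depth 2: {2}  cumulative {0,2,4}
Reachable = {0,2,4}
Path to 2: a·a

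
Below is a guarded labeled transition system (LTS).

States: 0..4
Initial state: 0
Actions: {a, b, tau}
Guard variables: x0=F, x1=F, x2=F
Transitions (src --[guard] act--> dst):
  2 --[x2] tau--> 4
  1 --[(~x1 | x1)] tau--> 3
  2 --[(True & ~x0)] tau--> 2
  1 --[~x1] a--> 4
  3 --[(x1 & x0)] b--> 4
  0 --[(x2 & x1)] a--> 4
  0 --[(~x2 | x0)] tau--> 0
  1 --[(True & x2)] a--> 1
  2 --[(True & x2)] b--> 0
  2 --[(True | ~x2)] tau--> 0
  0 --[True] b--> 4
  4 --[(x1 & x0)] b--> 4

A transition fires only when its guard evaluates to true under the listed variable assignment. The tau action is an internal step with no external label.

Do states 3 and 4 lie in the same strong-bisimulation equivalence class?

Answer: BISIMILAR

Working:
Bisimulation quotient by refinement:
  round 0: {{0,1,2,3,4}}
  round 1: {{0},{1},{2},{3,4}}
4 equivalence class(es) (converged in 2)
class of 3: {3,4}; class of 4: {3,4}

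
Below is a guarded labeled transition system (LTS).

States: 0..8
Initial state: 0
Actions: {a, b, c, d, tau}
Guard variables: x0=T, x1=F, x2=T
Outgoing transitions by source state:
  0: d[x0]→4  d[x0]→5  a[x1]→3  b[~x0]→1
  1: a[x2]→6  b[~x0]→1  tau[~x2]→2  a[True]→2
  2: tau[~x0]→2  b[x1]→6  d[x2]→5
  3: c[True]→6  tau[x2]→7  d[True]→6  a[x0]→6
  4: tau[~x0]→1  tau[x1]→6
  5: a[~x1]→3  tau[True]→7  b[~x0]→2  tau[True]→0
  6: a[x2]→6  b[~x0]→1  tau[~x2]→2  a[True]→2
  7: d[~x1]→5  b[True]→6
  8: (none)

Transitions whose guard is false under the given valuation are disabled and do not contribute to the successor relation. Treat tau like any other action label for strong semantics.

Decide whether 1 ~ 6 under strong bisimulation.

Compute ~ classes (split until stable):
  round 0: {{0,1,2,3,4,5,6,7,8}}
  round 1: {{0,2},{1,6},{3},{4,8},{5},{7}}
  round 2: {{0},{1,6},{2},{3},{4,8},{5},{7}}
stable after 3 split(s): 7 block(s)
[1]={1,6}  [6]={1,6}

Answer: BISIMILAR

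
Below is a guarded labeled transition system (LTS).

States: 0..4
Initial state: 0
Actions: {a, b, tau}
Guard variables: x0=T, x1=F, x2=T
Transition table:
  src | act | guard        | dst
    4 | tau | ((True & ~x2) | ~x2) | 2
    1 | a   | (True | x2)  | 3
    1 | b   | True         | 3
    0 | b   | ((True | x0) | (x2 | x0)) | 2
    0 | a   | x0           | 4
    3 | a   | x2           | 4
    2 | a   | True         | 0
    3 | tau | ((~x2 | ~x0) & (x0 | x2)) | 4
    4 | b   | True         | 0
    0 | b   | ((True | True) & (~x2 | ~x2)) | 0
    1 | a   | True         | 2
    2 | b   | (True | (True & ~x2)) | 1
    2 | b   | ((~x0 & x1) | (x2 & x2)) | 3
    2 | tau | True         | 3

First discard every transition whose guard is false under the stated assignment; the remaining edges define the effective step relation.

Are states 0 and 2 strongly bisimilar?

Bisimulation quotient by refinement:
  round 0: {{0,1,2,3,4}}
  round 1: {{0,1},{2},{3},{4}}
  round 2: {{0},{1},{2},{3},{4}}
Fixed point at round 3; 5 class(es).
[0]={0}  [2]={2}

Answer: NOT BISIMILAR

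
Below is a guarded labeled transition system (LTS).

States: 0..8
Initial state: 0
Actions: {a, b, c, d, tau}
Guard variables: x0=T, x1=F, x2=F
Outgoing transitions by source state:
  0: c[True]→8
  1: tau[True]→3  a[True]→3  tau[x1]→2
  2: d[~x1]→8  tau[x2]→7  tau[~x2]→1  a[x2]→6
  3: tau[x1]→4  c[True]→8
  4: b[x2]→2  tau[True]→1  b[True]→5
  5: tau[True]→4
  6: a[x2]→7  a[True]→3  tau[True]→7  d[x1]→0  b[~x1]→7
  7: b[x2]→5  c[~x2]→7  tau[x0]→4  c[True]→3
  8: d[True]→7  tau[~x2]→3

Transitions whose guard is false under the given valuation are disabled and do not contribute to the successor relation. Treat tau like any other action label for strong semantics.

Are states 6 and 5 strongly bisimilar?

Compute ~ classes (split until stable):
  P[0] = {{0,1,2,3,4,5,6,7,8}}
  P[1] = {{0,3},{1},{2,8},{4},{5},{6},{7}}
  P[2] = {{0,3},{1},{2},{4},{5},{6},{7},{8}}
stable after 3 split(s): 8 block(s)
6∈{6}, 5∈{5}

Answer: NOT BISIMILAR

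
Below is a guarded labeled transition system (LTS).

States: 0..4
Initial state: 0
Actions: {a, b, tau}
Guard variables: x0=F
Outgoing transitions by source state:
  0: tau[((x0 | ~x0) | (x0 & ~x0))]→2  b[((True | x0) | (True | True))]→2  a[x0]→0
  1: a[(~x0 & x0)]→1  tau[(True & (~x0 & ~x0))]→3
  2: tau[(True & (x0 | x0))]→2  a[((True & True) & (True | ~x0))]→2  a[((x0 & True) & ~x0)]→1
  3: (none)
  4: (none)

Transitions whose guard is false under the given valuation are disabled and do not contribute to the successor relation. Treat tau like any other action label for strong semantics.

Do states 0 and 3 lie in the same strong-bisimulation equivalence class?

Bisimulation quotient by refinement:
  π0 = {{0,1,2,3,4}}
  π1 = {{0},{1},{2},{3,4}}
Fixed point at round 2; 4 class(es).
0∈{0}, 3∈{3,4}

Answer: NOT BISIMILAR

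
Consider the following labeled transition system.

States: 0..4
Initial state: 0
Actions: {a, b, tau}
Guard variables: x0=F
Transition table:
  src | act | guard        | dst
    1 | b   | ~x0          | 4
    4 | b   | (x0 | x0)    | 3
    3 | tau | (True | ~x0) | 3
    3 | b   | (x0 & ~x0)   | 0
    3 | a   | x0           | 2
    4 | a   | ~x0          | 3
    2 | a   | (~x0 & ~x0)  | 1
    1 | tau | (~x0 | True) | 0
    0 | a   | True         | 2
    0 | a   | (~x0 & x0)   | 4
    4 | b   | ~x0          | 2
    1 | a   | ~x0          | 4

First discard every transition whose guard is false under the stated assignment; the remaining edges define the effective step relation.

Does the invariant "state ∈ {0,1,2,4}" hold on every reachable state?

Answer: INVARIANT VIOLATED at state 3

Trace:
Allowed set {0,1,2,4}
Reachable = {0,1,2,3,4}
  0: safe
  1: safe
  2: safe
  3: outside
  4: safe
counterexample path to 3: a·a·b·a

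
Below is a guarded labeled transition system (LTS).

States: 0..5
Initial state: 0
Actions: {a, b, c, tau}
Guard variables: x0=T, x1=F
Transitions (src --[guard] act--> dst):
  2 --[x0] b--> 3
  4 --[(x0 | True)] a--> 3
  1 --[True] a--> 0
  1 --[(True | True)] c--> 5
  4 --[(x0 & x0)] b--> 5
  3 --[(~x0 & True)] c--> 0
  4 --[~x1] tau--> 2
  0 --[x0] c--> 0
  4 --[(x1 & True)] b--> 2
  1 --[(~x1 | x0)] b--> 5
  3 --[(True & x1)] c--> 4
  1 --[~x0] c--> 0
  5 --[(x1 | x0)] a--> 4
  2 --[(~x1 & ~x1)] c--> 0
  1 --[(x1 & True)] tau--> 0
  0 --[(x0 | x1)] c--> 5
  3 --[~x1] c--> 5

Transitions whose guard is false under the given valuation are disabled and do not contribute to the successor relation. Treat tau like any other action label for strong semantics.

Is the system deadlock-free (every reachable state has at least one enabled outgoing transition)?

R = {0,2,3,4,5}
  0: c→0  c→5  [deg 2]
  2: b→3  c→0  [deg 2]
  3: c→5  [deg 1]
  4: a→3  b→5  tau→2  [deg 3]
  5: a→4  [deg 1]

Answer: DEADLOCK-FREE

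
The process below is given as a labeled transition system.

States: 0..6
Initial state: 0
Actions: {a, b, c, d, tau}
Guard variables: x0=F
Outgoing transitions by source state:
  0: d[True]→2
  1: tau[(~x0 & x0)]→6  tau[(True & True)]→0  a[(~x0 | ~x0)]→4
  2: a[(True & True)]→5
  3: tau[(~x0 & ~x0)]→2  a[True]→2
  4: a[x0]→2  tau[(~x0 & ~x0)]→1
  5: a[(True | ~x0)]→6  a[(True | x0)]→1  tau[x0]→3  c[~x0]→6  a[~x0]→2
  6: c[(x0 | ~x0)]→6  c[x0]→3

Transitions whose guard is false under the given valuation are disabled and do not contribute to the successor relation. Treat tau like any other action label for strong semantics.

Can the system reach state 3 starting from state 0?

Answer: UNREACHABLE

Working:
Guard filter leaves 12 enabled edge(s).
L0 = {0}
L1 = {2}  now seen {0,2}
L2 = {5}  now seen {0,2,5}
L3 = {1,6}  now seen {0,1,2,5,6}
L4 = {4}  now seen {0,1,2,4,5,6}
R = {0,1,2,4,5,6}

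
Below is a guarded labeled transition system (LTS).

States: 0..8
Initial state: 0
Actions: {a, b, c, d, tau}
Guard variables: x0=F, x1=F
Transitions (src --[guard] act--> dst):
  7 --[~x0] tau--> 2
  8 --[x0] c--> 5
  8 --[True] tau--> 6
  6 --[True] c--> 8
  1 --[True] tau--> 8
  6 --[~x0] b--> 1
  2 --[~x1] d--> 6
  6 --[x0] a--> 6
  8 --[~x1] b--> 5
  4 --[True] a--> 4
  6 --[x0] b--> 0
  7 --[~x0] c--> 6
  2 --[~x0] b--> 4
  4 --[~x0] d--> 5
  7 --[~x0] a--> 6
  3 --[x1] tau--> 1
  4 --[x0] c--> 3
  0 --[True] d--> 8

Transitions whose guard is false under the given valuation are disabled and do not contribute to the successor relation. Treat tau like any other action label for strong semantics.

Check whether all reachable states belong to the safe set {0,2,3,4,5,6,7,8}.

Safe = {0,2,3,4,5,6,7,8}
Reachable = {0,1,5,6,8}
  0: ✓
  1: outside
  5: ✓
  6: ✓
  8: ✓
witness against invariant: d·tau·b → 1

Answer: INVARIANT VIOLATED at state 1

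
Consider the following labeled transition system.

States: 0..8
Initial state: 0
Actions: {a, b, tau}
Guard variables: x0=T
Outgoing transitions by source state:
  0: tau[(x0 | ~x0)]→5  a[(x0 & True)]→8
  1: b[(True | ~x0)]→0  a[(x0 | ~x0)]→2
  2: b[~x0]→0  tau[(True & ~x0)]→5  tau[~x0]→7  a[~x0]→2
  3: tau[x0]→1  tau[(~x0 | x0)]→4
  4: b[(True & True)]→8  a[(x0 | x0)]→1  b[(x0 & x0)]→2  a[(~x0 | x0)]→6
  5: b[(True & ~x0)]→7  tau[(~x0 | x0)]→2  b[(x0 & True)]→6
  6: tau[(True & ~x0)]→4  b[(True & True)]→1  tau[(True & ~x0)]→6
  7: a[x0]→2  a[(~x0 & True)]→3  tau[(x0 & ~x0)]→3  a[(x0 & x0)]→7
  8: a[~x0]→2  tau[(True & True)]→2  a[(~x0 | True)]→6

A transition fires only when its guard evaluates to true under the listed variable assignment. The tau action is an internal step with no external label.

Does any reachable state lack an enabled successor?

R = {0,1,2,5,6,8}
  0: a→8  tau→5  [deg 2]
  1: a→2  b→0  [deg 2]
  2: ∅  [STUCK]
  5: b→6  tau→2  [deg 2]
  6: b→1  [deg 1]
  8: a→6  tau→2  [deg 2]
trace reaching 2: tau·tau

Answer: DEADLOCK at state 2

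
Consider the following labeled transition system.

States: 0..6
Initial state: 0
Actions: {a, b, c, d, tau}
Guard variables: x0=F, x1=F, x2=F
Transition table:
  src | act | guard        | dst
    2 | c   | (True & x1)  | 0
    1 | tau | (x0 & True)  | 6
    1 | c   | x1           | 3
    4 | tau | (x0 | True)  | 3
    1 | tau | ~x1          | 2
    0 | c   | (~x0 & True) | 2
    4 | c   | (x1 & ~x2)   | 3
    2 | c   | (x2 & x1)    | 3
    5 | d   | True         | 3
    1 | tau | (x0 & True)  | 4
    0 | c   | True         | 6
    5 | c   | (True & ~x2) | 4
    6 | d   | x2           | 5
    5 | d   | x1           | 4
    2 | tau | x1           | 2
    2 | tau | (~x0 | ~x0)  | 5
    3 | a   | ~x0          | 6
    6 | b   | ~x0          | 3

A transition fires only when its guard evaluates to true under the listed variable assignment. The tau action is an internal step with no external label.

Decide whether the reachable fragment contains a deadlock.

Reachable = {0,2,3,4,5,6}
  0: c→2  c→6  [2 out]
  2: tau→5  [1 out]
  3: a→6  [1 out]
  4: tau→3  [1 out]
  5: c→4  d→3  [2 out]
  6: b→3  [1 out]

Answer: DEADLOCK-FREE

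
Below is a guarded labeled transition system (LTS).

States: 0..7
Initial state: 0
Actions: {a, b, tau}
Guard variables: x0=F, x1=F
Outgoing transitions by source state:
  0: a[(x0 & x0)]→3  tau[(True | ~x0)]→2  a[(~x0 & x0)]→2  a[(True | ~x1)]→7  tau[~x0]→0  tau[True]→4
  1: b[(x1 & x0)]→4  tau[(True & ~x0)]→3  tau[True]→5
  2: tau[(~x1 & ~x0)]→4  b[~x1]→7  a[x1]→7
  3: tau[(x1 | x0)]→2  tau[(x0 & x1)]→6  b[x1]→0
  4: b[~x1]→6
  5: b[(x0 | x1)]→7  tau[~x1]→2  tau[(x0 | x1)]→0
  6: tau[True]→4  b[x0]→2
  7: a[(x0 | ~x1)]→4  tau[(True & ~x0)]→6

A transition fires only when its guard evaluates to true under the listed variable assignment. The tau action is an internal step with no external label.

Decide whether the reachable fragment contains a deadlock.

Reach set: {0,2,4,6,7}
  0: a→7  tau→0  tau→2  tau→4  [4 out]
  2: b→7  tau→4  [2 out]
  4: b→6  [1 out]
  6: tau→4  [1 out]
  7: a→4  tau→6  [2 out]

Answer: DEADLOCK-FREE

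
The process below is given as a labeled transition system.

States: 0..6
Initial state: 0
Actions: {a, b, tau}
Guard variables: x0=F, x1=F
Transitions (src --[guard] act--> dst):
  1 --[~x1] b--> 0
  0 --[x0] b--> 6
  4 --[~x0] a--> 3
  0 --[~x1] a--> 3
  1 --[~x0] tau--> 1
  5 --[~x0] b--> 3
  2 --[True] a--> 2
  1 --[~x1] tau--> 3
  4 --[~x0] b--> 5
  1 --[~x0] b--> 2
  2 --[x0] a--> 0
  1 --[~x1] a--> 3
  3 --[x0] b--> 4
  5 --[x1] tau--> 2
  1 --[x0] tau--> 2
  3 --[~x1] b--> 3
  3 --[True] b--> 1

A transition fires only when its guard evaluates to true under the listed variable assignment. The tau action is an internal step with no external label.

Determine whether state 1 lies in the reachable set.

Guard filter leaves 12 enabled edge(s).
L0 = {0}
L1 = {3}  cumulative {0,3}
L2 = {1}  cumulative {0,1,3}
L3 = {2}  cumulative {0,1,2,3}
R = {0,1,2,3}
witness 1: a·b

Answer: REACHABLE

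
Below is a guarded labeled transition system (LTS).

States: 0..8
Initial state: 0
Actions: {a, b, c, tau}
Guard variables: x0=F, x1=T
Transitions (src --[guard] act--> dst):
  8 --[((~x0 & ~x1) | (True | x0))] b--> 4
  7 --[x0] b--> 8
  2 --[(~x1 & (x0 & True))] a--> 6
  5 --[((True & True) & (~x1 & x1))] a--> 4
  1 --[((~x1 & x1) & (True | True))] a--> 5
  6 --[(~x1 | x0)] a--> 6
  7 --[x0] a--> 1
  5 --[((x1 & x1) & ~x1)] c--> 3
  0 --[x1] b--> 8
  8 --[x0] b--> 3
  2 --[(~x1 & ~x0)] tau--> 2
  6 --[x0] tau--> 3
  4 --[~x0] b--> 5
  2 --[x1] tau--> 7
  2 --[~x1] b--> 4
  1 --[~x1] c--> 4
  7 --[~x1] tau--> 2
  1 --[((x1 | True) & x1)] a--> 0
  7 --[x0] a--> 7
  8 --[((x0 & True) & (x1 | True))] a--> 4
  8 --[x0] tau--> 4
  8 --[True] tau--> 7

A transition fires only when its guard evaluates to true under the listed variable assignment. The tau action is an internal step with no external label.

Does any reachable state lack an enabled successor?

Answer: DEADLOCK at state 5

Analysis:
R = {0,4,5,7,8}
  0: b→8  [deg 1]
  4: b→5  [deg 1]
  5: ∅  [no exit]
  7: ∅  [no exit]
  8: b→4  tau→7  [deg 2]
trace reaching 5: b·b·b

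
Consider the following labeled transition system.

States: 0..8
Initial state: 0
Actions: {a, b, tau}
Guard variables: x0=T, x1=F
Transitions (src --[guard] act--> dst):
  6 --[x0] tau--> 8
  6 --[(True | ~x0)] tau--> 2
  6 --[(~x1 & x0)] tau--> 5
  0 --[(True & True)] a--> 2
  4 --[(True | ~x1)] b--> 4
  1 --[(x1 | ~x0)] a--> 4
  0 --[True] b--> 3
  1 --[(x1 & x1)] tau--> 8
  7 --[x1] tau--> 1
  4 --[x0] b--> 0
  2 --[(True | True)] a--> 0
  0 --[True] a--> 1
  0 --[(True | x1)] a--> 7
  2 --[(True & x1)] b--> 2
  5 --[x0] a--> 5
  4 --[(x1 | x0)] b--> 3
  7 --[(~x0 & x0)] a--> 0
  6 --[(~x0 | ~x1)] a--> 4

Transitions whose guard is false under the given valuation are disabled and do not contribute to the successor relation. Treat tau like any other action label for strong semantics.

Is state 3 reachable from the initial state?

After dropping false guards: 13 live edges.
L0 = {0}
L1 = {1,2,3,7}  total {0,1,2,3,7}
Reachable = {0,1,2,3,7}
witness 3: b

Answer: REACHABLE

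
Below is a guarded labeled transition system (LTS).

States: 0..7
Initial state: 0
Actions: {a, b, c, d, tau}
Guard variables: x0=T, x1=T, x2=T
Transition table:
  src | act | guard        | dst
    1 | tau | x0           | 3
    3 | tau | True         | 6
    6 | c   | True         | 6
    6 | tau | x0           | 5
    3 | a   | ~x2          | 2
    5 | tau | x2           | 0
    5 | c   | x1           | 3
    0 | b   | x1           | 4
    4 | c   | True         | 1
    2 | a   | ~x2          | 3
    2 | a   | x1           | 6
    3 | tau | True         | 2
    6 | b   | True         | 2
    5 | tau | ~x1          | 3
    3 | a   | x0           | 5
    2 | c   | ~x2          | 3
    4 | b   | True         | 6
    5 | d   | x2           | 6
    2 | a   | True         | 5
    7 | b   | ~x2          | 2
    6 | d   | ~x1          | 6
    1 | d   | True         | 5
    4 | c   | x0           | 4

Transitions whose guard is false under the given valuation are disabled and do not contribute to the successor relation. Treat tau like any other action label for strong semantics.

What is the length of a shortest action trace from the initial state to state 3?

BFS to 3:
  depth 0: {0}
  depth 1: {4}
  depth 2: {1,6}
  depth 3: {2,3,5}
depth(3)=3, e.g. b·c·tau

Answer: 3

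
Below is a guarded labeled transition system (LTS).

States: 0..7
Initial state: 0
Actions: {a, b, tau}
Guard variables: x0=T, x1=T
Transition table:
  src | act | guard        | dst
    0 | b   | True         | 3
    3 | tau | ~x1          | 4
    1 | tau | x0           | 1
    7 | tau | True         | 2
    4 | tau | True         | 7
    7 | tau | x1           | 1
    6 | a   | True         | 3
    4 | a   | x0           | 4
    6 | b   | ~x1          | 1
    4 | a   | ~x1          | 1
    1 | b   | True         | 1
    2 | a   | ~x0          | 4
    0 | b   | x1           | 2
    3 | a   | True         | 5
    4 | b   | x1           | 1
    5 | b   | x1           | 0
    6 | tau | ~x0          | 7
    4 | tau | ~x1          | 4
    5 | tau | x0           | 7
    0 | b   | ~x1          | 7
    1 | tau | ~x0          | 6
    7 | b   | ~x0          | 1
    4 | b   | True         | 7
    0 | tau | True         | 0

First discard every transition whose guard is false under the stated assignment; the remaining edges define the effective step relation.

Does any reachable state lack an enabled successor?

R = {0,1,2,3,5,7}
  0: b→2  b→3  tau→0  [3 out]
  1: b→1  tau→1  [2 out]
  2: ∅  [deadlock]
  3: a→5  [1 out]
  5: b→0  tau→7  [2 out]
  7: tau→1  tau→2  [2 out]
Path to 2: b

Answer: DEADLOCK at state 2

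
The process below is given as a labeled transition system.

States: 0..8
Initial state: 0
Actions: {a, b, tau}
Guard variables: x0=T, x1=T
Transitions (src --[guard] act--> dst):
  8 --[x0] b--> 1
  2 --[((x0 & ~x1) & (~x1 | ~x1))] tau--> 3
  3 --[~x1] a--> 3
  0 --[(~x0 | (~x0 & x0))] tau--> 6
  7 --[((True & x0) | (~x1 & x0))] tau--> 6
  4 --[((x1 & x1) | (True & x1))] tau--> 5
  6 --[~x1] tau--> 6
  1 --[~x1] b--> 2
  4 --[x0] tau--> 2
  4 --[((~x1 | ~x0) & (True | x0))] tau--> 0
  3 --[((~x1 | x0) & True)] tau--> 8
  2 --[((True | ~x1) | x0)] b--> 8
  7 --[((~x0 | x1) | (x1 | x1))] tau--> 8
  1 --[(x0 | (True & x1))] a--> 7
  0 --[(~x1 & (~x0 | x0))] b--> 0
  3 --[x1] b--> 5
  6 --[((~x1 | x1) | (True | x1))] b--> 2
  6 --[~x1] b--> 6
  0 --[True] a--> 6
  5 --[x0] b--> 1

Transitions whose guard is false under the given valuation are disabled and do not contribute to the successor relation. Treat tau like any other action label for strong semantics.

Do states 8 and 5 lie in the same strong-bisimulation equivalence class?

Bisimulation quotient by refinement:
  P[0] = {{0,1,2,3,4,5,6,7,8}}
  P[1] = {{0,1},{2,5,6,8},{3},{4,7}}
  P[2] = {{0},{1},{2,6},{3},{4,7},{5,8}}
  P[3] = {{0},{1},{2},{3},{4,7},{5,8},{6}}
  P[4] = {{0},{1},{2},{3},{4},{5,8},{6},{7}}
8 equivalence class(es) (converged in 5)
class of 8: {5,8}; class of 5: {5,8}

Answer: BISIMILAR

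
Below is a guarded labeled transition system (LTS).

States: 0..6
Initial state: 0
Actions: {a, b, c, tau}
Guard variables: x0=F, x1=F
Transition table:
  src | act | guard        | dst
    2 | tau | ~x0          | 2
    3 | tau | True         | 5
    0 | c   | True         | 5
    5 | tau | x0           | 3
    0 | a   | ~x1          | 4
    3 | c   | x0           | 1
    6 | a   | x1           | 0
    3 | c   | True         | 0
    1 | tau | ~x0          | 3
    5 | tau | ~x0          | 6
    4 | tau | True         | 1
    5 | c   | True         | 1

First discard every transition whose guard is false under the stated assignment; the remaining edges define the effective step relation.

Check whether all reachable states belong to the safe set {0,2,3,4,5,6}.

Answer: INVARIANT VIOLATED at state 1

Working:
Allowed set {0,2,3,4,5,6}
Reachable = {0,1,3,4,5,6}
  0: ✓
  1: VIOLATES
  3: ✓
  4: ✓
  5: ✓
  6: ✓
witness against invariant: c·c → 1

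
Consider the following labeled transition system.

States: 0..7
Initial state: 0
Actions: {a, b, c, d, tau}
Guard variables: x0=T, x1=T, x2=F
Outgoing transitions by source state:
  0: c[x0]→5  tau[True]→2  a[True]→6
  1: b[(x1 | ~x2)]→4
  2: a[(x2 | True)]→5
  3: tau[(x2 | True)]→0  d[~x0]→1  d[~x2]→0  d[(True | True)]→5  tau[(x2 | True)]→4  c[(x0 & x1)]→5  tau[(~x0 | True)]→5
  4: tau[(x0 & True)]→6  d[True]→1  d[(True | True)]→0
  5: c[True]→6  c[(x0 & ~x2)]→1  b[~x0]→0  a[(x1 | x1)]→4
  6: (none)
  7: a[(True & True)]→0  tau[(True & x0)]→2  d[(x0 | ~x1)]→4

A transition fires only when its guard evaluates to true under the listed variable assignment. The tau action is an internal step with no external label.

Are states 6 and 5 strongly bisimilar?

Refine partition for ~:
  π0 = {{0,1,2,3,4,5,6,7}}
  π1 = {{0},{1},{2},{3},{4},{5},{6},{7}}
8 equivalence class(es) (converged in 2)
[6]={6}  [5]={5}

Answer: NOT BISIMILAR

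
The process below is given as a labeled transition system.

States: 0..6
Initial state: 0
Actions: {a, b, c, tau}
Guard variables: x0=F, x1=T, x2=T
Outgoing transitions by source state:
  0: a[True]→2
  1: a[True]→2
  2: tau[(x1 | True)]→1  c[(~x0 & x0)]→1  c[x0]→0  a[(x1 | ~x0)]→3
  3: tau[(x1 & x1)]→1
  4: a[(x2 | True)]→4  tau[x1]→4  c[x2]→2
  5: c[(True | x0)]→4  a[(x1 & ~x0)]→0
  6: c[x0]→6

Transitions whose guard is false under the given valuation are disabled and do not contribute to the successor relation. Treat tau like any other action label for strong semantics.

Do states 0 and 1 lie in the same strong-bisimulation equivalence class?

Refine partition for ~:
  P[0] = {{0,1,2,3,4,5,6}}
  P[1] = {{0,1},{2},{3},{4},{5},{6}}
stable after 2 split(s): 6 block(s)
class of 0: {0,1}; class of 1: {0,1}

Answer: BISIMILAR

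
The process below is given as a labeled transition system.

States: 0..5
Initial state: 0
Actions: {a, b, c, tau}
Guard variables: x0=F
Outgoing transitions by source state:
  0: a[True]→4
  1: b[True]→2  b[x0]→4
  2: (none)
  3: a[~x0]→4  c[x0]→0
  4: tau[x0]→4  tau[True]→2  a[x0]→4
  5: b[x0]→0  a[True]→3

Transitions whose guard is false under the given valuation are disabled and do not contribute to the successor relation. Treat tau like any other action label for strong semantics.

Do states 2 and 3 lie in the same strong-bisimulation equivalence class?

Answer: NOT BISIMILAR

Trace:
Bisimulation quotient by refinement:
  π0 = {{0,1,2,3,4,5}}
  π1 = {{0,3,5},{1},{2},{4}}
  π2 = {{0,3},{1},{2},{4},{5}}
stable after 3 split(s): 5 block(s)
class of 2: {2}; class of 3: {0,3}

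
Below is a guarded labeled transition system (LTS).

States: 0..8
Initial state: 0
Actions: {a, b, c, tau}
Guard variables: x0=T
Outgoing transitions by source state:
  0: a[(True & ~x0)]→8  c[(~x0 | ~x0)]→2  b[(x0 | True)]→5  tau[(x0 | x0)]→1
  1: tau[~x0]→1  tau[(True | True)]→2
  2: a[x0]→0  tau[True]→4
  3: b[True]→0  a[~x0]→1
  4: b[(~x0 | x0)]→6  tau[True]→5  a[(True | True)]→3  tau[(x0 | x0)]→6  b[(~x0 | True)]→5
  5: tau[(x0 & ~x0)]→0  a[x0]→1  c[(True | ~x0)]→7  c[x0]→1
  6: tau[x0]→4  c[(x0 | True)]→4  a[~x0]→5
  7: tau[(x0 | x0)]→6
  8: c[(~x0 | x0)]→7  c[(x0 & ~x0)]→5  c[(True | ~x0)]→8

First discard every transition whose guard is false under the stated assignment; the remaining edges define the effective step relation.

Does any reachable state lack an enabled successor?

Reach set: {0,1,2,3,4,5,6,7}
  0: b→5  tau→1  [2 exit(s)]
  1: tau→2  [1 exit(s)]
  2: a→0  tau→4  [2 exit(s)]
  3: b→0  [1 exit(s)]
  4: a→3  b→5  b→6  tau→5  tau→6  [5 exit(s)]
  5: a→1  c→1  c→7  [3 exit(s)]
  6: c→4  tau→4  [2 exit(s)]
  7: tau→6  [1 exit(s)]

Answer: DEADLOCK-FREE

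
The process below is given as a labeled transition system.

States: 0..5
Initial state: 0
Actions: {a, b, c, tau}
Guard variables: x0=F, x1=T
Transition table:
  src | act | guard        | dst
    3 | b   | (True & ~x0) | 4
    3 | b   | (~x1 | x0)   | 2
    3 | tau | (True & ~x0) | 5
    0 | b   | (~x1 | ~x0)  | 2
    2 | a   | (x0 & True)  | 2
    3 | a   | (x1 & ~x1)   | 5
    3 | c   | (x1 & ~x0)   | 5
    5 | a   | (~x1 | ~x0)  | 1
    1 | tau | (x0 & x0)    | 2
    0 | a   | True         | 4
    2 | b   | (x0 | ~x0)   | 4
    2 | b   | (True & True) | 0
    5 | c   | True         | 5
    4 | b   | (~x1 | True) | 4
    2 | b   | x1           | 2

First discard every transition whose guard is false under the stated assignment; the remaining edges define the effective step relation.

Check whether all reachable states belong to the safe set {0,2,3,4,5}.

Answer: INVARIANT HOLDS

Analysis:
Safe = {0,2,3,4,5}
Reach set: {0,2,4}
  0: ok
  2: ok
  4: ok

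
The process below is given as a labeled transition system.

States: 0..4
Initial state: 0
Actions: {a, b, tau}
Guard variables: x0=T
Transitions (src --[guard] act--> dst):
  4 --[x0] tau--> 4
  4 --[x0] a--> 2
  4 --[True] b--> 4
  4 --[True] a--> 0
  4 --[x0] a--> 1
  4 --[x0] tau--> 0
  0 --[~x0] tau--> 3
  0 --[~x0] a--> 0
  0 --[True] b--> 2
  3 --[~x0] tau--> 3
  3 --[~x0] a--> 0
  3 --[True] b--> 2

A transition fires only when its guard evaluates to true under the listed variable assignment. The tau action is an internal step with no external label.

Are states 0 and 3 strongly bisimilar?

Answer: BISIMILAR

Trace:
Refine partition for ~:
  π0 = {{0,1,2,3,4}}
  π1 = {{0,3},{1,2},{4}}
Fixed point at round 2; 3 class(es).
0∈{0,3}, 3∈{0,3}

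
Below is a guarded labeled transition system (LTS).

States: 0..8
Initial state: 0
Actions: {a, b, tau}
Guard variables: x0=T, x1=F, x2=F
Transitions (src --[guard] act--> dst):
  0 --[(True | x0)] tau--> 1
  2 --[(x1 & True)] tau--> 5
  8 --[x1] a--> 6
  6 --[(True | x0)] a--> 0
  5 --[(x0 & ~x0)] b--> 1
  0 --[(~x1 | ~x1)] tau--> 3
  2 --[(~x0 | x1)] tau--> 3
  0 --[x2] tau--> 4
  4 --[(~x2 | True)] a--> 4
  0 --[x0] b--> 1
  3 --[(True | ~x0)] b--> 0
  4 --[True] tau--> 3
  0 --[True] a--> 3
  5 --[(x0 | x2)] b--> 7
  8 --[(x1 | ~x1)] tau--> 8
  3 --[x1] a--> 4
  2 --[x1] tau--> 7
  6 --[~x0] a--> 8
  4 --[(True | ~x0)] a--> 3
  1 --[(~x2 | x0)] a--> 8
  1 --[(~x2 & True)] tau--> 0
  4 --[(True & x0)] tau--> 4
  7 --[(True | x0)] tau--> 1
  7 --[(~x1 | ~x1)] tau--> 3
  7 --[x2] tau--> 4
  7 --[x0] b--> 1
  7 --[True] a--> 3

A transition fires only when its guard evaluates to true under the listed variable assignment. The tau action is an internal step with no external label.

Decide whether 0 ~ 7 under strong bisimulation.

Answer: BISIMILAR

Analysis:
Compute ~ classes (split until stable):
  round 0: {{0,1,2,3,4,5,6,7,8}}
  round 1: {{0,7},{1,4},{2},{3,5},{6},{8}}
  round 2: {{0,7},{1},{2},{3,5},{4},{6},{8}}
stable after 3 split(s): 7 block(s)
class of 0: {0,7}; class of 7: {0,7}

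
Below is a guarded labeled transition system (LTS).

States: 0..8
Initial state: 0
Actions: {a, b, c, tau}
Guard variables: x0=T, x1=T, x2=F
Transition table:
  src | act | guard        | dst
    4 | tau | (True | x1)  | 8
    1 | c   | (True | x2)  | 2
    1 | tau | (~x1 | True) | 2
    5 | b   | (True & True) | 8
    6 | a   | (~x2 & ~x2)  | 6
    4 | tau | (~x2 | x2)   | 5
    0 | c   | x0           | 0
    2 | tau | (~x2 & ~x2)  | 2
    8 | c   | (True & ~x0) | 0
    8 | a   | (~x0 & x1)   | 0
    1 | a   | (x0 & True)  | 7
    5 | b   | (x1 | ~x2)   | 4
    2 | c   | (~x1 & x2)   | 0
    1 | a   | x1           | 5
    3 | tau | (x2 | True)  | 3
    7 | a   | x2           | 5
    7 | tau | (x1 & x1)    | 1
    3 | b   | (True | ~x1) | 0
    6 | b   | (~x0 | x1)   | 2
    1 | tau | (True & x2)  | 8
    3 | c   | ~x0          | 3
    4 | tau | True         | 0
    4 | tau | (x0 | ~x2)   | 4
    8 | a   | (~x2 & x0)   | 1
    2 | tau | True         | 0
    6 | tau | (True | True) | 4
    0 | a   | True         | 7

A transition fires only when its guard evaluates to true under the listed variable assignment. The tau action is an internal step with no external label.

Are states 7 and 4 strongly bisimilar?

Refine partition for ~:
  P[0] = {{0,1,2,3,4,5,6,7,8}}
  P[1] = {{0},{1},{2,4,7},{3},{5},{6},{8}}
  P[2] = {{0},{1},{2},{3},{4},{5},{6},{7},{8}}
Fixed point at round 3; 9 class(es).
class of 7: {7}; class of 4: {4}

Answer: NOT BISIMILAR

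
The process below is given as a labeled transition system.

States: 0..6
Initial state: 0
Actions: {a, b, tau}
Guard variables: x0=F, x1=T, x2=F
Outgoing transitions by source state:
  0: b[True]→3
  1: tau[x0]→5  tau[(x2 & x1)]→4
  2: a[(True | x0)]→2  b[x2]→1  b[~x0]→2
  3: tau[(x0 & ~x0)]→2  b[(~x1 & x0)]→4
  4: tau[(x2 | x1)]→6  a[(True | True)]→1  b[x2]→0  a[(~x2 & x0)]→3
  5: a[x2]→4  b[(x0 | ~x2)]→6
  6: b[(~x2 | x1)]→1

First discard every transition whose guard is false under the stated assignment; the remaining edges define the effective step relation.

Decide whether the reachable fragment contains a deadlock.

Reachable = {0,3}
  0: b→3  [1 exit(s)]
  3: ∅  [STUCK]
witness 3: b

Answer: DEADLOCK at state 3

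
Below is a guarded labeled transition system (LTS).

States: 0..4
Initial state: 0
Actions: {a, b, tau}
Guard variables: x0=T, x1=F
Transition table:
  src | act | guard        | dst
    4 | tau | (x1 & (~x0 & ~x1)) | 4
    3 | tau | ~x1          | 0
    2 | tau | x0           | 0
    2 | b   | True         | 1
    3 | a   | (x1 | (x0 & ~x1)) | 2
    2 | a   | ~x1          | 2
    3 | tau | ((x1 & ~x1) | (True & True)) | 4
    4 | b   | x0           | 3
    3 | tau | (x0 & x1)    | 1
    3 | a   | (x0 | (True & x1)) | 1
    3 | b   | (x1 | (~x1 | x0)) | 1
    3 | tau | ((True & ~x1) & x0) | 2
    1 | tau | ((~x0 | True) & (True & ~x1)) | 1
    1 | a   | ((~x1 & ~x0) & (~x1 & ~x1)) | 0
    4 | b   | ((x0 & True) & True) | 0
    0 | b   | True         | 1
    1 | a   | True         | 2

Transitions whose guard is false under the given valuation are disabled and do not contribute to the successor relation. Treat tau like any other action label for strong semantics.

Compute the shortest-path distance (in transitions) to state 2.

Layered search for 2:
  Layer 0: {0}
  Layer 1: {1}
  Layer 2: {2}
2 enters at depth 2; path b·a

Answer: 2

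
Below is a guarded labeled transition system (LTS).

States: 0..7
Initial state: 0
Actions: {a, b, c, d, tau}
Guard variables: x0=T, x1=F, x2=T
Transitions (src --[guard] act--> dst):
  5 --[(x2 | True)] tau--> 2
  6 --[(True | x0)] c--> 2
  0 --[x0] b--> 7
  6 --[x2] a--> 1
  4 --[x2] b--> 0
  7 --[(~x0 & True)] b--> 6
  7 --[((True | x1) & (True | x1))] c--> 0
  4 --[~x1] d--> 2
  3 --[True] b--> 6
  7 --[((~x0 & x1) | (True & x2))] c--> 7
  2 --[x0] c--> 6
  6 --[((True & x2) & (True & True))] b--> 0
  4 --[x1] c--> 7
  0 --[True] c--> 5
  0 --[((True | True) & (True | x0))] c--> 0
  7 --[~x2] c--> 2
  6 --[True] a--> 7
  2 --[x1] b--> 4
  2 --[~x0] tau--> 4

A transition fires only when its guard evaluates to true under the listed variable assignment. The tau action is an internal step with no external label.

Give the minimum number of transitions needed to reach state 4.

Layered search for 4:
  Layer 0: {0}
  Layer 1: {5,7}
  Layer 2: {2}
  Layer 3: {6}
  Layer 4: {1}
4 never appears.

Answer: UNREACHABLE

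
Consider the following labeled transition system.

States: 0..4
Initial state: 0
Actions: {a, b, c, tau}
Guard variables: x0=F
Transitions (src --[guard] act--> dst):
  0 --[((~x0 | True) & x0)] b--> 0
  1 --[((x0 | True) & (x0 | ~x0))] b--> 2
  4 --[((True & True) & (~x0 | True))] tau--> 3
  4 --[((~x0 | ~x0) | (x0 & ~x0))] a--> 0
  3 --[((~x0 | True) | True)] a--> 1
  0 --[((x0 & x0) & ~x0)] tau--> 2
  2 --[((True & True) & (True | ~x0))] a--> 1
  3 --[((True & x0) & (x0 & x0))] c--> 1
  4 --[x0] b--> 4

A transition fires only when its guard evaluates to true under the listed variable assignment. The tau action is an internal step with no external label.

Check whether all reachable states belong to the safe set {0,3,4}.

Answer: INVARIANT HOLDS

Trace:
Safe = {0,3,4}
Reachable = {0}
  0: ok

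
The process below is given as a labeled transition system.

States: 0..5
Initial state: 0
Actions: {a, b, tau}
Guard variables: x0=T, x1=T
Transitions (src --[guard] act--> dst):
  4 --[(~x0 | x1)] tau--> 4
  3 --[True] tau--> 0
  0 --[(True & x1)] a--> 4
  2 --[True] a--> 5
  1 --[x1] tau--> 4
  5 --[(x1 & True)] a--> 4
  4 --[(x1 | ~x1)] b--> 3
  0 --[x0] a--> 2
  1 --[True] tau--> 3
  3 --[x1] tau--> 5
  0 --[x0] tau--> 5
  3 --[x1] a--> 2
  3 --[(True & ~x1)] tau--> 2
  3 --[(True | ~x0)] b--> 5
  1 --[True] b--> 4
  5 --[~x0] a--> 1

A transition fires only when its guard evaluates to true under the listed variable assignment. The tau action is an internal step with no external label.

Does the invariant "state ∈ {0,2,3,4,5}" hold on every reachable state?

Allowed set {0,2,3,4,5}
Reachable = {0,2,3,4,5}
  0: safe
  2: safe
  3: safe
  4: safe
  5: safe

Answer: INVARIANT HOLDS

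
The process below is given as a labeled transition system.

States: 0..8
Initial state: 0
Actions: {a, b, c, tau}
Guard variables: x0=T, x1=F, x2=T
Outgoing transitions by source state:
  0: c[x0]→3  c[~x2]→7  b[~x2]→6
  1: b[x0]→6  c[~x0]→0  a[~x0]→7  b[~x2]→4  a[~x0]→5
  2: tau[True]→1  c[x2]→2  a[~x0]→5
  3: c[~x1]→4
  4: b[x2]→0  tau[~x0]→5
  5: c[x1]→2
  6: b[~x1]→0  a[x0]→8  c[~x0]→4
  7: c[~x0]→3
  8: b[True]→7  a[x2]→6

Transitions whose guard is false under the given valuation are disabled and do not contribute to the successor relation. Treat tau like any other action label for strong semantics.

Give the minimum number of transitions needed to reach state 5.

Breadth-first toward 5:
  Layer 0: {0}
  Layer 1: {3}
  Layer 2: {4}
5 never appears.

Answer: UNREACHABLE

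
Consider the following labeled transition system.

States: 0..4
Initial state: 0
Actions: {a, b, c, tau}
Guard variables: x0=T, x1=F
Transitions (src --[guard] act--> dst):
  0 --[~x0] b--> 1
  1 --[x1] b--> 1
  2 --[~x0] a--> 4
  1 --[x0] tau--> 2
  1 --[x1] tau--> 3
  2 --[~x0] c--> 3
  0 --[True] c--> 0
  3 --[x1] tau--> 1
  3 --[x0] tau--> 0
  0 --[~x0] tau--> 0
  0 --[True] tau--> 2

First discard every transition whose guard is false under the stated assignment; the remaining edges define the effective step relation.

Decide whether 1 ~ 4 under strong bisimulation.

Compute ~ classes (split until stable):
  π0 = {{0,1,2,3,4}}
  π1 = {{0},{1,3},{2,4}}
  π2 = {{0},{1},{2,4},{3}}
stable after 3 split(s): 4 block(s)
[1]={1}  [4]={2,4}

Answer: NOT BISIMILAR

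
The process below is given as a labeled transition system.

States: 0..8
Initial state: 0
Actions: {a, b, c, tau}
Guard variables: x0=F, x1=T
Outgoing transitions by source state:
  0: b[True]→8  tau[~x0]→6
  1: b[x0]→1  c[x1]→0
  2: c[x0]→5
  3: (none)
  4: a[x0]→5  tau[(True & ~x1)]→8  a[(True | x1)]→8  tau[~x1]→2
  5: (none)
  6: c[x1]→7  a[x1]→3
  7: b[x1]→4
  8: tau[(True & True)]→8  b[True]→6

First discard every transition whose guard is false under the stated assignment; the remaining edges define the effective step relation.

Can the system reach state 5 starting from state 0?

Answer: UNREACHABLE

Analysis:
Guard filter leaves 9 enabled edge(s).
L0 = {0}
L1 = {6,8}  now seen {0,6,8}
L2 = {3,7}  now seen {0,3,6,7,8}
L3 = {4}  now seen {0,3,4,6,7,8}
Reach set: {0,3,4,6,7,8}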